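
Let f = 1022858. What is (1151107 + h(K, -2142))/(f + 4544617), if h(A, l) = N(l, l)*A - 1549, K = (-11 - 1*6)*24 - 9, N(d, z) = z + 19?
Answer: 678283/1855825 ≈ 0.36549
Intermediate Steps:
N(d, z) = 19 + z
K = -417 (K = (-11 - 6)*24 - 9 = -17*24 - 9 = -408 - 9 = -417)
h(A, l) = -1549 + A*(19 + l) (h(A, l) = (19 + l)*A - 1549 = A*(19 + l) - 1549 = -1549 + A*(19 + l))
(1151107 + h(K, -2142))/(f + 4544617) = (1151107 + (-1549 - 417*(19 - 2142)))/(1022858 + 4544617) = (1151107 + (-1549 - 417*(-2123)))/5567475 = (1151107 + (-1549 + 885291))*(1/5567475) = (1151107 + 883742)*(1/5567475) = 2034849*(1/5567475) = 678283/1855825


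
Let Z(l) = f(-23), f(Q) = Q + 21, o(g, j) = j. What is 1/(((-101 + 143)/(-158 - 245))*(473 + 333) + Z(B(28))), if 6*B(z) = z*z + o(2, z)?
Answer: -1/86 ≈ -0.011628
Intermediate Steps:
f(Q) = 21 + Q
B(z) = z/6 + z²/6 (B(z) = (z*z + z)/6 = (z² + z)/6 = (z + z²)/6 = z/6 + z²/6)
Z(l) = -2 (Z(l) = 21 - 23 = -2)
1/(((-101 + 143)/(-158 - 245))*(473 + 333) + Z(B(28))) = 1/(((-101 + 143)/(-158 - 245))*(473 + 333) - 2) = 1/((42/(-403))*806 - 2) = 1/((42*(-1/403))*806 - 2) = 1/(-42/403*806 - 2) = 1/(-84 - 2) = 1/(-86) = -1/86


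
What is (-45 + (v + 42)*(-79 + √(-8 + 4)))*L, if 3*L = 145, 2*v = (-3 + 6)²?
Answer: -359455/2 + 4495*I ≈ -1.7973e+5 + 4495.0*I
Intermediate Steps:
v = 9/2 (v = (-3 + 6)²/2 = (½)*3² = (½)*9 = 9/2 ≈ 4.5000)
L = 145/3 (L = (⅓)*145 = 145/3 ≈ 48.333)
(-45 + (v + 42)*(-79 + √(-8 + 4)))*L = (-45 + (9/2 + 42)*(-79 + √(-8 + 4)))*(145/3) = (-45 + 93*(-79 + √(-4))/2)*(145/3) = (-45 + 93*(-79 + 2*I)/2)*(145/3) = (-45 + (-7347/2 + 93*I))*(145/3) = (-7437/2 + 93*I)*(145/3) = -359455/2 + 4495*I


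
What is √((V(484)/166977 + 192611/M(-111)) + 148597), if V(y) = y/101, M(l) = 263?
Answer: √326415107132366675211854/1478470017 ≈ 386.43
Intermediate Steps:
V(y) = y/101 (V(y) = y*(1/101) = y/101)
√((V(484)/166977 + 192611/M(-111)) + 148597) = √((((1/101)*484)/166977 + 192611/263) + 148597) = √(((484/101)*(1/166977) + 192611*(1/263)) + 148597) = √((484/16864677 + 192611/263) + 148597) = √(3248322428939/4435410051 + 148597) = √(662336949777386/4435410051) = √326415107132366675211854/1478470017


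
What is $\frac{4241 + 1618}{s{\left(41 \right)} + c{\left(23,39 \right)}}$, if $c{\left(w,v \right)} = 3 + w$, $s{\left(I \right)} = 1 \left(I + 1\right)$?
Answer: $\frac{5859}{68} \approx 86.162$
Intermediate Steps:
$s{\left(I \right)} = 1 + I$ ($s{\left(I \right)} = 1 \left(1 + I\right) = 1 + I$)
$\frac{4241 + 1618}{s{\left(41 \right)} + c{\left(23,39 \right)}} = \frac{4241 + 1618}{\left(1 + 41\right) + \left(3 + 23\right)} = \frac{5859}{42 + 26} = \frac{5859}{68}$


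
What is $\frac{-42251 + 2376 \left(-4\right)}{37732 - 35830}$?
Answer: $- \frac{51755}{1902} \approx -27.211$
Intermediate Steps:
$\frac{-42251 + 2376 \left(-4\right)}{37732 - 35830} = \frac{-42251 - 9504}{1902} = \left(-51755\right) \frac{1}{1902} = - \frac{51755}{1902}$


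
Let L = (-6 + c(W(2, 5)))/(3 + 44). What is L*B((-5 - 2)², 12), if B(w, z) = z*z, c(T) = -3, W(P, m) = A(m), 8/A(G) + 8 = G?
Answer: -1296/47 ≈ -27.574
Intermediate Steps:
A(G) = 8/(-8 + G)
W(P, m) = 8/(-8 + m)
B(w, z) = z²
L = -9/47 (L = (-6 - 3)/(3 + 44) = -9/47 ≈ -0.19149)
L*B((-5 - 2)², 12) = -9/47*12² = -9/47*144 = -1296/47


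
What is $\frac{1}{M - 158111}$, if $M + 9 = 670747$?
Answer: $\frac{1}{512627} \approx 1.9507 \cdot 10^{-6}$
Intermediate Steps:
$M = 670738$ ($M = -9 + 670747 = 670738$)
$\frac{1}{M - 158111} = \frac{1}{670738 - 158111} = \frac{1}{512627}$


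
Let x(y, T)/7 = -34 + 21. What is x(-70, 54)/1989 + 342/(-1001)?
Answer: -59333/153153 ≈ -0.38741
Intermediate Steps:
x(y, T) = -91 (x(y, T) = 7*(-34 + 21) = 7*(-13) = -91)
x(-70, 54)/1989 + 342/(-1001) = -91/1989 + 342/(-1001) = -91*1/1989 + 342*(-1/1001) = -7/153 - 342/1001 = -59333/153153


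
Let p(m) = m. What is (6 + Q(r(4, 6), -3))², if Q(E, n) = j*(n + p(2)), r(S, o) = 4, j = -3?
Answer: 81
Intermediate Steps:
Q(E, n) = -6 - 3*n (Q(E, n) = -3*(n + 2) = -3*(2 + n) = -6 - 3*n)
(6 + Q(r(4, 6), -3))² = (6 + (-6 - 3*(-3)))² = (6 + (-6 + 9))² = (6 + 3)² = 9² = 81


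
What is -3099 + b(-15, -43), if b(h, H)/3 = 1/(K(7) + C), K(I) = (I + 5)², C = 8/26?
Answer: -5813685/1876 ≈ -3099.0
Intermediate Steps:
C = 4/13 (C = 8*(1/26) = 4/13 ≈ 0.30769)
K(I) = (5 + I)²
b(h, H) = 39/1876 (b(h, H) = 3/((5 + 7)² + 4/13) = 3/(12² + 4/13) = 3/(144 + 4/13) = 3/(1876/13) = 3*(13/1876) = 39/1876)
-3099 + b(-15, -43) = -3099 + 39/1876 = -5813685/1876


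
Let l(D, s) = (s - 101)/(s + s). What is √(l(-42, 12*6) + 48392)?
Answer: √6968419/12 ≈ 219.98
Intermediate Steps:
l(D, s) = (-101 + s)/(2*s) (l(D, s) = (-101 + s)/((2*s)) = (-101 + s)*(1/(2*s)) = (-101 + s)/(2*s))
√(l(-42, 12*6) + 48392) = √((-101 + 12*6)/(2*((12*6))) + 48392) = √((½)*(-101 + 72)/72 + 48392) = √((½)*(1/72)*(-29) + 48392) = √(-29/144 + 48392) = √(6968419/144) = √6968419/12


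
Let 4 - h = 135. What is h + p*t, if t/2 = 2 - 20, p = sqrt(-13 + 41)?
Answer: -131 - 72*sqrt(7) ≈ -321.49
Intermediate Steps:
h = -131 (h = 4 - 1*135 = 4 - 135 = -131)
p = 2*sqrt(7) (p = sqrt(28) = 2*sqrt(7) ≈ 5.2915)
t = -36 (t = 2*(2 - 20) = 2*(-18) = -36)
h + p*t = -131 + (2*sqrt(7))*(-36) = -131 - 72*sqrt(7)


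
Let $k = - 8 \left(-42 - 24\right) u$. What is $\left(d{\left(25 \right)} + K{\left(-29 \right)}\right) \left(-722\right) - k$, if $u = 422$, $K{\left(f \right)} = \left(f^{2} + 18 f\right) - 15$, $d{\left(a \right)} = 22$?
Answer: $-458188$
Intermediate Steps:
$K{\left(f \right)} = -15 + f^{2} + 18 f$
$k = 222816$ ($k = - 8 \left(-42 - 24\right) 422 = \left(-8\right) \left(-66\right) 422 = 528 \cdot 422 = 222816$)
$\left(d{\left(25 \right)} + K{\left(-29 \right)}\right) \left(-722\right) - k = \left(22 + \left(-15 + \left(-29\right)^{2} + 18 \left(-29\right)\right)\right) \left(-722\right) - 222816 = \left(22 - -304\right) \left(-722\right) - 222816 = \left(22 + 304\right) \left(-722\right) - 222816 = 326 \left(-722\right) - 222816 = -235372 - 222816 = -458188$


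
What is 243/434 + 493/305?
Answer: 288077/132370 ≈ 2.1763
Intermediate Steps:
243/434 + 493/305 = 288077/132370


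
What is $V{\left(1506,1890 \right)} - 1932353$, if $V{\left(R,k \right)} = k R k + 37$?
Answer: $5377650284$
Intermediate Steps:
$V{\left(R,k \right)} = 37 + R k^{2}$ ($V{\left(R,k \right)} = R k k + 37 = R k^{2} + 37 = 37 + R k^{2}$)
$V{\left(1506,1890 \right)} - 1932353 = \left(37 + 1506 \cdot 1890^{2}\right) - 1932353 = \left(37 + 1506 \cdot 3572100\right) - 1932353 = \left(37 + 5379582600\right) - 1932353 = 5379582637 - 1932353 = 5377650284$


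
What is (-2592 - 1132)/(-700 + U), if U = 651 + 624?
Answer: -3724/575 ≈ -6.4765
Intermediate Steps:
U = 1275
(-2592 - 1132)/(-700 + U) = (-2592 - 1132)/(-700 + 1275) = -3724/575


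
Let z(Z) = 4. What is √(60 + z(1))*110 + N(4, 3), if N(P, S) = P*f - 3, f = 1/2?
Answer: 879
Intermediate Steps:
f = ½ ≈ 0.50000
N(P, S) = -3 + P/2 (N(P, S) = P*(½) - 3 = P/2 - 3 = -3 + P/2)
√(60 + z(1))*110 + N(4, 3) = √(60 + 4)*110 + (-3 + (½)*4) = √64*110 + (-3 + 2) = 8*110 - 1 = 880 - 1 = 879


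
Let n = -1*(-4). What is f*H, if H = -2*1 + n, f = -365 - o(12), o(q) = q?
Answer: -754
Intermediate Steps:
n = 4
f = -377 (f = -365 - 1*12 = -365 - 12 = -377)
H = 2 (H = -2*1 + 4 = -2 + 4 = 2)
f*H = -377*2 = -754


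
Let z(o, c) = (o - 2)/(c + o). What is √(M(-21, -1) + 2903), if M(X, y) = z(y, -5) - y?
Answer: √11618/2 ≈ 53.893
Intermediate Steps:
z(o, c) = (-2 + o)/(c + o)
M(X, y) = -y + (-2 + y)/(-5 + y) (M(X, y) = (-2 + y)/(-5 + y) - y = -y + (-2 + y)/(-5 + y))
√(M(-21, -1) + 2903) = √((-2 - 1 - 1*(-1)*(-5 - 1))/(-5 - 1) + 2903) = √((-2 - 1 - 1*(-1)*(-6))/(-6) + 2903) = √(-(-2 - 1 - 6)/6 + 2903) = √(-⅙*(-9) + 2903) = √(3/2 + 2903) = √(5809/2) = √11618/2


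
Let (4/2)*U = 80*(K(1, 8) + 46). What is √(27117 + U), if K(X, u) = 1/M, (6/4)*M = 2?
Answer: √28987 ≈ 170.26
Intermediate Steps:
M = 4/3 (M = (⅔)*2 = 4/3 ≈ 1.3333)
K(X, u) = ¾ (K(X, u) = 1/(4/3) = ¾)
U = 1870 (U = (80*(¾ + 46))/2 = (80*(187/4))/2 = (½)*3740 = 1870)
√(27117 + U) = √(27117 + 1870) = √28987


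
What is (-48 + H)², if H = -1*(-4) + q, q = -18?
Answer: 3844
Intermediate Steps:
H = -14 (H = -1*(-4) - 18 = 4 - 18 = -14)
(-48 + H)² = (-48 - 14)² = (-62)² = 3844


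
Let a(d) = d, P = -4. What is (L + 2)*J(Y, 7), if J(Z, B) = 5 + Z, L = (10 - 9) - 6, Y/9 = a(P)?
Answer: 93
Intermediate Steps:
Y = -36 (Y = 9*(-4) = -36)
L = -5 (L = 1 - 6 = -5)
(L + 2)*J(Y, 7) = (-5 + 2)*(5 - 36) = -3*(-31) = 93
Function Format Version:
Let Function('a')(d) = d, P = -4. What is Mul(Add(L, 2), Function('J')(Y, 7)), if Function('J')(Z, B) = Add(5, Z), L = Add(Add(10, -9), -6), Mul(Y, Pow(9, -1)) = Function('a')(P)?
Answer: 93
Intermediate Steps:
Y = -36 (Y = Mul(9, -4) = -36)
L = -5 (L = Add(1, -6) = -5)
Mul(Add(L, 2), Function('J')(Y, 7)) = Mul(Add(-5, 2), Add(5, -36)) = Mul(-3, -31) = 93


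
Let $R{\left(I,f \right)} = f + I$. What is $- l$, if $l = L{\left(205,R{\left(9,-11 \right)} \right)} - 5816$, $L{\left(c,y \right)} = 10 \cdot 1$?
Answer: $5806$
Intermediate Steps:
$R{\left(I,f \right)} = I + f$
$L{\left(c,y \right)} = 10$
$l = -5806$ ($l = 10 - 5816 = -5806$)
$- l = \left(-1\right) \left(-5806\right) = 5806$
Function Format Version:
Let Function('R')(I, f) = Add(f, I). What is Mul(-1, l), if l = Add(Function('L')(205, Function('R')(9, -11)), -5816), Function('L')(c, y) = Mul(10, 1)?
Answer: 5806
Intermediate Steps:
Function('R')(I, f) = Add(I, f)
Function('L')(c, y) = 10
l = -5806 (l = Add(10, -5816) = -5806)
Mul(-1, l) = Mul(-1, -5806) = 5806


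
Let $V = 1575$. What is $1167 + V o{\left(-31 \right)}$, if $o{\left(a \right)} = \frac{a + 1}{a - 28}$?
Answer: $\frac{116103}{59} \approx 1967.8$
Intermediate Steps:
$o{\left(a \right)} = \frac{1 + a}{-28 + a}$
$1167 + V o{\left(-31 \right)} = 1167 + 1575 \frac{1 - 31}{-28 - 31} = 1167 + 1575 \frac{1}{-59} \left(-30\right) = 1167 + 1575 \left(\left(- \frac{1}{59}\right) \left(-30\right)\right) = 1167 + 1575 \cdot \frac{30}{59} = 1167 + \frac{47250}{59} = \frac{116103}{59}$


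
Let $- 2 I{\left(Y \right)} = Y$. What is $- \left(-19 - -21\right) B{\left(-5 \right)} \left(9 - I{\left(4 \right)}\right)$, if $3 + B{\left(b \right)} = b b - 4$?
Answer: $-396$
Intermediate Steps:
$I{\left(Y \right)} = - \frac{Y}{2}$
$B{\left(b \right)} = -7 + b^{2}$ ($B{\left(b \right)} = -3 + \left(b b - 4\right) = -3 + \left(b^{2} - 4\right) = -3 + \left(-4 + b^{2}\right) = -7 + b^{2}$)
$- \left(-19 - -21\right) B{\left(-5 \right)} \left(9 - I{\left(4 \right)}\right) = - \left(-19 - -21\right) \left(-7 + \left(-5\right)^{2}\right) \left(9 - \left(- \frac{1}{2}\right) 4\right) = - \left(-19 + 21\right) \left(-7 + 25\right) \left(9 - -2\right) = - 2 \cdot 18 \left(9 + 2\right) = - 36 \cdot 11 = \left(-1\right) 396 = -396$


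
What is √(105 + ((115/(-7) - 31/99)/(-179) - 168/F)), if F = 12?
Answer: √155746232257/41349 ≈ 9.5443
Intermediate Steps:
√(105 + ((115/(-7) - 31/99)/(-179) - 168/F)) = √(105 + ((115/(-7) - 31/99)/(-179) - 168/12)) = √(105 + ((115*(-⅐) - 31*1/99)*(-1/179) - 168*1/12)) = √(105 + ((-115/7 - 31/99)*(-1/179) - 14)) = √(105 + (-11602/693*(-1/179) - 14)) = √(105 + (11602/124047 - 14)) = √(105 - 1725056/124047) = √(11299879/124047) = √155746232257/41349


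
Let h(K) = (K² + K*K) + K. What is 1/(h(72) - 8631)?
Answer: 1/1809 ≈ 0.00055279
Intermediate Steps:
h(K) = K + 2*K² (h(K) = (K² + K²) + K = 2*K² + K = K + 2*K²)
1/(h(72) - 8631) = 1/(72*(1 + 2*72) - 8631) = 1/(72*(1 + 144) - 8631) = 1/(72*145 - 8631) = 1/(10440 - 8631) = 1/1809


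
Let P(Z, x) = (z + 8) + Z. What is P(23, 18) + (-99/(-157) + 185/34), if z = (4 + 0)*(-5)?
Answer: 91129/5338 ≈ 17.072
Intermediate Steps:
z = -20 (z = 4*(-5) = -20)
P(Z, x) = -12 + Z (P(Z, x) = (-20 + 8) + Z = -12 + Z)
P(23, 18) + (-99/(-157) + 185/34) = (-12 + 23) + (-99/(-157) + 185/34) = 11 + (-99*(-1/157) + 185*(1/34)) = 11 + (99/157 + 185/34) = 11 + 32411/5338 = 91129/5338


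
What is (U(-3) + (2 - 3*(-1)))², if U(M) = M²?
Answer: 196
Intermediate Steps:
(U(-3) + (2 - 3*(-1)))² = ((-3)² + (2 - 3*(-1)))² = (9 + (2 + 3))² = (9 + 5)² = 14² = 196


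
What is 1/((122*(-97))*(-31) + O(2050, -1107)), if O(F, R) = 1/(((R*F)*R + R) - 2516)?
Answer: 2512166827/921598449152259 ≈ 2.7259e-6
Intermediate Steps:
O(F, R) = 1/(-2516 + R + F*R**2) (O(F, R) = 1/(((F*R)*R + R) - 2516) = 1/((F*R**2 + R) - 2516) = 1/((R + F*R**2) - 2516) = 1/(-2516 + R + F*R**2))
1/((122*(-97))*(-31) + O(2050, -1107)) = 1/((122*(-97))*(-31) + 1/(-2516 - 1107 + 2050*(-1107)**2)) = 1/(-11834*(-31) + 1/(-2516 - 1107 + 2050*1225449)) = 1/(366854 + 1/(-2516 - 1107 + 2512170450)) = 1/(366854 + 1/2512166827) = 1/(921598449152259/2512166827) = 2512166827/921598449152259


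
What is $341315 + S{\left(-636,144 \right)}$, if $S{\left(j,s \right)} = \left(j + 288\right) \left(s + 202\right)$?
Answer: $220907$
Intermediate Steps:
$S{\left(j,s \right)} = \left(202 + s\right) \left(288 + j\right)$ ($S{\left(j,s \right)} = \left(288 + j\right) \left(202 + s\right) = \left(202 + s\right) \left(288 + j\right)$)
$341315 + S{\left(-636,144 \right)} = 341315 + \left(58176 + 202 \left(-636\right) + 288 \cdot 144 - 91584\right) = 341315 + \left(58176 - 128472 + 41472 - 91584\right) = 341315 - 120408 = 220907$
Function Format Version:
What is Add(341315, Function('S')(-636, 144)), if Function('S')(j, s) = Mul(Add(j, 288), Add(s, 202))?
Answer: 220907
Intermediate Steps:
Function('S')(j, s) = Mul(Add(202, s), Add(288, j)) (Function('S')(j, s) = Mul(Add(288, j), Add(202, s)) = Mul(Add(202, s), Add(288, j)))
Add(341315, Function('S')(-636, 144)) = Add(341315, Add(58176, Mul(202, -636), Mul(288, 144), Mul(-636, 144))) = Add(341315, Add(58176, -128472, 41472, -91584)) = Add(341315, -120408) = 220907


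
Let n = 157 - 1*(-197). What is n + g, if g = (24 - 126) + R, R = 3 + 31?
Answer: 286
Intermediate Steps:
R = 34
g = -68 (g = (24 - 126) + 34 = -102 + 34 = -68)
n = 354 (n = 157 + 197 = 354)
n + g = 354 - 68 = 286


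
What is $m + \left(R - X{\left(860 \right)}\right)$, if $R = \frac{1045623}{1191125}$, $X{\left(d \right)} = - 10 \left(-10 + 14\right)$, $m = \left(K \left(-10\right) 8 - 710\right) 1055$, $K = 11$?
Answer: $- \frac{1998003940627}{1191125} \approx -1.6774 \cdot 10^{6}$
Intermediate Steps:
$m = -1677450$ ($m = \left(11 \left(-10\right) 8 - 710\right) 1055 = \left(\left(-110\right) 8 - 710\right) 1055 = \left(-880 - 710\right) 1055 = \left(-1590\right) 1055 = -1677450$)
$X{\left(d \right)} = -40$ ($X{\left(d \right)} = \left(-10\right) 4 = -40$)
$R = \frac{1045623}{1191125}$ ($R = 1045623 \cdot \frac{1}{1191125} = \frac{1045623}{1191125} \approx 0.87784$)
$m + \left(R - X{\left(860 \right)}\right) = -1677450 + \left(\frac{1045623}{1191125} - -40\right) = -1677450 + \left(\frac{1045623}{1191125} + 40\right) = -1677450 + \frac{48690623}{1191125} = - \frac{1998003940627}{1191125}$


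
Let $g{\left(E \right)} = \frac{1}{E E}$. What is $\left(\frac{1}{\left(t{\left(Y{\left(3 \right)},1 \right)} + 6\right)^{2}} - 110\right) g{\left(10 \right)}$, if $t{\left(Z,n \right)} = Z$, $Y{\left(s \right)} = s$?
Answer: $- \frac{8909}{8100} \approx -1.0999$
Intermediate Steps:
$g{\left(E \right)} = \frac{1}{E^{2}}$
$\left(\frac{1}{\left(t{\left(Y{\left(3 \right)},1 \right)} + 6\right)^{2}} - 110\right) g{\left(10 \right)} = \frac{\frac{1}{\left(3 + 6\right)^{2}} - 110}{100} = \left(\frac{1}{9^{2}} - 110\right) \frac{1}{100} = \left(\frac{1}{81} - 110\right) \frac{1}{100} = \left(- \frac{8909}{81}\right) \frac{1}{100} = - \frac{8909}{8100}$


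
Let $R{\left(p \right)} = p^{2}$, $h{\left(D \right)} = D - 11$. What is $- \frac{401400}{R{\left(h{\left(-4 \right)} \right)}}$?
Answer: $-1784$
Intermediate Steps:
$h{\left(D \right)} = -11 + D$ ($h{\left(D \right)} = D - 11 = -11 + D$)
$- \frac{401400}{R{\left(h{\left(-4 \right)} \right)}} = - \frac{401400}{\left(-11 - 4\right)^{2}} = - \frac{401400}{\left(-15\right)^{2}} = - \frac{401400}{225} = \left(-401400\right) \frac{1}{225} = -1784$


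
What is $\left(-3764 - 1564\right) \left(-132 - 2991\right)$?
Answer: $16639344$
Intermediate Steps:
$\left(-3764 - 1564\right) \left(-132 - 2991\right) = \left(-5328\right) \left(-3123\right) = 16639344$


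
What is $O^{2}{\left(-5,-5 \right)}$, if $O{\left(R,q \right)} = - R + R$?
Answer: $0$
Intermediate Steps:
$O{\left(R,q \right)} = 0$
$O^{2}{\left(-5,-5 \right)} = 0^{2} = 0$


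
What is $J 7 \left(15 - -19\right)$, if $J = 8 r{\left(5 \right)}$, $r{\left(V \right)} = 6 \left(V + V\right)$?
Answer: $114240$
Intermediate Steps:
$r{\left(V \right)} = 12 V$ ($r{\left(V \right)} = 6 \cdot 2 V = 12 V$)
$J = 480$ ($J = 8 \cdot 12 \cdot 5 = 8 \cdot 60 = 480$)
$J 7 \left(15 - -19\right) = 480 \cdot 7 \left(15 - -19\right) = 3360 \left(15 + 19\right) = 3360 \cdot 34 = 114240$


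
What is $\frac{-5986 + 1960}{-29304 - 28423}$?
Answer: $\frac{4026}{57727} \approx 0.069742$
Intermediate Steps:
$\frac{-5986 + 1960}{-29304 - 28423} = - \frac{4026}{-57727} = \left(-4026\right) \left(- \frac{1}{57727}\right) = \frac{4026}{57727}$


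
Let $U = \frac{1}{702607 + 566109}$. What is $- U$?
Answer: $- \frac{1}{1268716} \approx -7.882 \cdot 10^{-7}$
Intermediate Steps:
$U = \frac{1}{1268716} \approx 7.882 \cdot 10^{-7}$
$- U = \left(-1\right) \frac{1}{1268716} = - \frac{1}{1268716}$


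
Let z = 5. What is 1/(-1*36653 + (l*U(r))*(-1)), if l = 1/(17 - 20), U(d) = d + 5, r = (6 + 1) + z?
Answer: -3/109942 ≈ -2.7287e-5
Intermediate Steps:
r = 12 (r = (6 + 1) + 5 = 7 + 5 = 12)
U(d) = 5 + d
l = -⅓ (l = 1/(-3) = -⅓ ≈ -0.33333)
1/(-1*36653 + (l*U(r))*(-1)) = 1/(-1*36653 - (5 + 12)/3*(-1)) = 1/(-36653 - ⅓*17*(-1)) = 1/(-36653 - 17/3*(-1)) = 1/(-36653 + 17/3) = 1/(-109942/3) = -3/109942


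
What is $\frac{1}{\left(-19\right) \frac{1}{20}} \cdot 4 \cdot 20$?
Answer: $- \frac{1600}{19} \approx -84.211$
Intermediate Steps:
$\frac{1}{\left(-19\right) \frac{1}{20}} \cdot 4 \cdot 20 = \frac{1}{- \frac{19}{20}} \cdot 4 \cdot 20 = \left(- \frac{20}{19}\right) 4 \cdot 20 = \left(- \frac{80}{19}\right) 20 = - \frac{1600}{19}$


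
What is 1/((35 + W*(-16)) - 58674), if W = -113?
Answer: -1/56831 ≈ -1.7596e-5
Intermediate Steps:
1/((35 + W*(-16)) - 58674) = 1/((35 - 113*(-16)) - 58674) = 1/((35 + 1808) - 58674) = 1/(1843 - 58674) = 1/(-56831) = -1/56831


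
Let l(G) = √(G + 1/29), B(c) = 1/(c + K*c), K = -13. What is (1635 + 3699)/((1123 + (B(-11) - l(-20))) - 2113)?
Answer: -381182279544/70749016955 + 13277088*I*√16791/70749016955 ≈ -5.3878 + 0.024318*I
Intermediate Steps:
B(c) = -1/(12*c) (B(c) = 1/(c - 13*c) = 1/(-12*c) = -1/(12*c))
l(G) = √(1/29 + G) (l(G) = √(G + 1/29) = √(1/29 + G))
(1635 + 3699)/((1123 + (B(-11) - l(-20))) - 2113) = (1635 + 3699)/((1123 + (-1/12/(-11) - √(29 + 841*(-20))/29)) - 2113) = 5334/((1123 + (-1/12*(-1/11) - √(29 - 16820)/29)) - 2113) = 5334/((1123 + (1/132 - √(-16791)/29)) - 2113) = 5334/((1123 + (1/132 - I*√16791/29)) - 2113) = 5334/((148237/132 - I*√16791/29) - 2113) = 5334/(-130679/132 - I*√16791/29)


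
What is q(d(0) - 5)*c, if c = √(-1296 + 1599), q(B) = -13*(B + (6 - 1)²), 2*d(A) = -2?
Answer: -247*√303 ≈ -4299.5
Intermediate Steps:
d(A) = -1 (d(A) = (½)*(-2) = -1)
q(B) = -325 - 13*B (q(B) = -13*(B + 5²) = -13*(B + 25) = -13*(25 + B) = -325 - 13*B)
c = √303 ≈ 17.407
q(d(0) - 5)*c = (-325 - 13*(-1 - 5))*√303 = (-325 - 13*(-6))*√303 = (-325 + 78)*√303 = -247*√303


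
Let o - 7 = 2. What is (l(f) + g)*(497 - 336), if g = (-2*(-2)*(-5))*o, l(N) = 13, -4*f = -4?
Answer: -26887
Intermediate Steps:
o = 9 (o = 7 + 2 = 9)
f = 1 (f = -¼*(-4) = 1)
g = -180 (g = (-2*(-2)*(-5))*9 = (4*(-5))*9 = -20*9 = -180)
(l(f) + g)*(497 - 336) = (13 - 180)*(497 - 336) = -167*161 = -26887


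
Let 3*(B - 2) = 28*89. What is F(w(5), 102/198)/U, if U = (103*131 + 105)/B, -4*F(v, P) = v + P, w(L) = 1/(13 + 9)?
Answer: -46213/5384808 ≈ -0.0085821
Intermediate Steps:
B = 2498/3 (B = 2 + (28*89)/3 = 2 + (1/3)*2492 = 2 + 2492/3 = 2498/3 ≈ 832.67)
w(L) = 1/22
F(v, P) = -P/4 - v/4 (F(v, P) = -(v + P)/4 = -(P + v)/4 = -P/4 - v/4)
U = 20397/1249 (U = (103*131 + 105)/(2498/3) = (13493 + 105)*(3/2498) = 13598*(3/2498) = 20397/1249 ≈ 16.331)
F(w(5), 102/198)/U = (-51/(2*198) - 1/4*1/22)/(20397/1249) = (-51/(2*198) - 1/88)*(1249/20397) = (-1/4*17/33 - 1/88)*(1249/20397) = (-17/132 - 1/88)*(1249/20397) = -37/264*1249/20397 = -46213/5384808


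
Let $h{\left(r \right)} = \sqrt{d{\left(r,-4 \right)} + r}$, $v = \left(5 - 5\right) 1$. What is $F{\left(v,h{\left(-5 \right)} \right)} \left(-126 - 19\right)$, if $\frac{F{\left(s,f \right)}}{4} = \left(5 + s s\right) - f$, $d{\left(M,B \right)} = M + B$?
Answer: $-2900 + 580 i \sqrt{14} \approx -2900.0 + 2170.2 i$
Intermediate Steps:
$d{\left(M,B \right)} = B + M$
$v = 0$ ($v = 0 \cdot 1 = 0$)
$h{\left(r \right)} = \sqrt{-4 + 2 r}$ ($h{\left(r \right)} = \sqrt{\left(-4 + r\right) + r} = \sqrt{-4 + 2 r}$)
$F{\left(s,f \right)} = 20 - 4 f + 4 s^{2}$ ($F{\left(s,f \right)} = 4 \left(\left(5 + s s\right) - f\right) = 4 \left(\left(5 + s^{2}\right) - f\right) = 4 \left(5 + s^{2} - f\right) = 20 - 4 f + 4 s^{2}$)
$F{\left(v,h{\left(-5 \right)} \right)} \left(-126 - 19\right) = \left(20 - 4 \sqrt{-4 + 2 \left(-5\right)} + 4 \cdot 0^{2}\right) \left(-126 - 19\right) = \left(20 - 4 \sqrt{-4 - 10} + 4 \cdot 0\right) \left(-145\right) = \left(20 - 4 \sqrt{-14} + 0\right) \left(-145\right) = \left(20 - 4 i \sqrt{14} + 0\right) \left(-145\right) = \left(20 - 4 i \sqrt{14}\right) \left(-145\right) = -2900 + 580 i \sqrt{14}$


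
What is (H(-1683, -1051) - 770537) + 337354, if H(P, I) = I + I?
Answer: -435285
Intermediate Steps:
H(P, I) = 2*I
(H(-1683, -1051) - 770537) + 337354 = (2*(-1051) - 770537) + 337354 = (-2102 - 770537) + 337354 = -772639 + 337354 = -435285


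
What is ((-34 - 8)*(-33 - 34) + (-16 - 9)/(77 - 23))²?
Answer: 23083028761/2916 ≈ 7.9160e+6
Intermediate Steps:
((-34 - 8)*(-33 - 34) + (-16 - 9)/(77 - 23))² = (-42*(-67) - 25/54)² = (2814 - 25*1/54)² = (2814 - 25/54)² = (151931/54)² = 23083028761/2916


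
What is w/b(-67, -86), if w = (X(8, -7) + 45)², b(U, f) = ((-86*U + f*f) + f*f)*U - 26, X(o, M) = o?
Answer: -2809/1377144 ≈ -0.0020397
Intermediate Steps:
b(U, f) = -26 + U*(-86*U + 2*f²) (b(U, f) = ((-86*U + f²) + f²)*U - 26 = ((f² - 86*U) + f²)*U - 26 = (-86*U + 2*f²)*U - 26 = U*(-86*U + 2*f²) - 26 = -26 + U*(-86*U + 2*f²))
w = 2809 (w = (8 + 45)² = 53² = 2809)
w/b(-67, -86) = 2809/(-26 - 86*(-67)² + 2*(-67)*(-86)²) = 2809/(-26 - 86*4489 + 2*(-67)*7396) = 2809/(-26 - 386054 - 991064) = 2809/(-1377144) = 2809*(-1/1377144) = -2809/1377144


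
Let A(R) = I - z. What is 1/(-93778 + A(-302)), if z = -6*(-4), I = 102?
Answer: -1/93700 ≈ -1.0672e-5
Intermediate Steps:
z = 24
A(R) = 78 (A(R) = 102 - 1*24 = 102 - 24 = 78)
1/(-93778 + A(-302)) = 1/(-93778 + 78) = 1/(-93700) = -1/93700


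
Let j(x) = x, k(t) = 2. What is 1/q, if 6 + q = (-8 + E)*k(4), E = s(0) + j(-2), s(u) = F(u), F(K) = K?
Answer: -1/26 ≈ -0.038462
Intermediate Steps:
s(u) = u
E = -2 (E = 0 - 2 = -2)
q = -26 (q = -6 + (-8 - 2)*2 = -6 - 10*2 = -6 - 20 = -26)
1/q = 1/(-26) = -1/26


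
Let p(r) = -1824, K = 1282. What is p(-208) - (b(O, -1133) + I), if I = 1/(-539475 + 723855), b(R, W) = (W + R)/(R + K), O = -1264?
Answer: -103918617/61460 ≈ -1690.8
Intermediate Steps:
b(R, W) = (R + W)/(1282 + R) (b(R, W) = (W + R)/(R + 1282) = (R + W)/(1282 + R))
I = 1/184380 ≈ 5.4236e-6
p(-208) - (b(O, -1133) + I) = -1824 - ((-1264 - 1133)/(1282 - 1264) + 1/184380) = -1824 - (-2397/18 + 1/184380) = -1824 - ((1/18)*(-2397) + 1/184380) = -1824 - (-799/6 + 1/184380) = -1824 - 1*(-8184423/61460) = -1824 + 8184423/61460 = -103918617/61460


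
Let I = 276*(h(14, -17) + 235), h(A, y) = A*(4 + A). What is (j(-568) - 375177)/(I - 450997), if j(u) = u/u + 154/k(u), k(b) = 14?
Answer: 75033/63317 ≈ 1.1850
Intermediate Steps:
j(u) = 12 (j(u) = u/u + 154/14 = 1 + 154*(1/14) = 1 + 11 = 12)
I = 134412 (I = 276*(14*(4 + 14) + 235) = 276*(14*18 + 235) = 276*(252 + 235) = 276*487 = 134412)
(j(-568) - 375177)/(I - 450997) = (12 - 375177)/(134412 - 450997) = -375165/(-316585) = -375165*(-1/316585) = 75033/63317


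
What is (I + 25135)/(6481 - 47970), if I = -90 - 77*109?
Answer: -16652/41489 ≈ -0.40136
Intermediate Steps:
I = -8483 (I = -90 - 8393 = -8483)
(I + 25135)/(6481 - 47970) = (-8483 + 25135)/(6481 - 47970) = 16652/(-41489) = 16652*(-1/41489) = -16652/41489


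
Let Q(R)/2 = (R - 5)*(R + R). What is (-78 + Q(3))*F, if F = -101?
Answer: 10302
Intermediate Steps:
Q(R) = 4*R*(-5 + R) (Q(R) = 2*((R - 5)*(R + R)) = 2*((-5 + R)*(2*R)) = 2*(2*R*(-5 + R)) = 4*R*(-5 + R))
(-78 + Q(3))*F = (-78 + 4*3*(-5 + 3))*(-101) = (-78 + 4*3*(-2))*(-101) = (-78 - 24)*(-101) = -102*(-101) = 10302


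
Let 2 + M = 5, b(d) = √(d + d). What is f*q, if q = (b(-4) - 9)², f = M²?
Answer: 657 - 324*I*√2 ≈ 657.0 - 458.21*I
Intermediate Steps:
b(d) = √2*√d (b(d) = √(2*d) = √2*√d)
M = 3 (M = -2 + 5 = 3)
f = 9 (f = 3² = 9)
q = (-9 + 2*I*√2)² (q = (√2*√(-4) - 9)² = (√2*(2*I) - 9)² = (2*I*√2 - 9)² = (-9 + 2*I*√2)² ≈ 73.0 - 50.912*I)
f*q = 9*(73 - 36*I*√2) = 657 - 324*I*√2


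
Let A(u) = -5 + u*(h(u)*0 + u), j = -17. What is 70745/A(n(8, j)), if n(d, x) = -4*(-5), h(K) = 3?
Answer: 14149/79 ≈ 179.10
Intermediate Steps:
n(d, x) = 20
A(u) = -5 + u**2 (A(u) = -5 + u*(3*0 + u) = -5 + u*(0 + u) = -5 + u*u = -5 + u**2)
70745/A(n(8, j)) = 70745/(-5 + 20**2) = 70745/(-5 + 400) = 70745/395 = 70745*(1/395) = 14149/79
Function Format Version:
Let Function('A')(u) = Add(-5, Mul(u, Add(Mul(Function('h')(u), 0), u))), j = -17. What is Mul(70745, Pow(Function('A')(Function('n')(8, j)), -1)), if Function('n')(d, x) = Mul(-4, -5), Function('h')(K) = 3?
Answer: Rational(14149, 79) ≈ 179.10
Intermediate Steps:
Function('n')(d, x) = 20
Function('A')(u) = Add(-5, Pow(u, 2)) (Function('A')(u) = Add(-5, Mul(u, Add(Mul(3, 0), u))) = Add(-5, Mul(u, Add(0, u))) = Add(-5, Mul(u, u)) = Add(-5, Pow(u, 2)))
Mul(70745, Pow(Function('A')(Function('n')(8, j)), -1)) = Mul(70745, Pow(Add(-5, Pow(20, 2)), -1)) = Mul(70745, Pow(Add(-5, 400), -1)) = Mul(70745, Pow(395, -1)) = Mul(70745, Rational(1, 395)) = Rational(14149, 79)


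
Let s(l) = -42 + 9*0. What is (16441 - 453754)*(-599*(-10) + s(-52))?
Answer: -2601137724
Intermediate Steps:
s(l) = -42 (s(l) = -42 + 0 = -42)
(16441 - 453754)*(-599*(-10) + s(-52)) = (16441 - 453754)*(-599*(-10) - 42) = -437313*(5990 - 42) = -437313*5948 = -2601137724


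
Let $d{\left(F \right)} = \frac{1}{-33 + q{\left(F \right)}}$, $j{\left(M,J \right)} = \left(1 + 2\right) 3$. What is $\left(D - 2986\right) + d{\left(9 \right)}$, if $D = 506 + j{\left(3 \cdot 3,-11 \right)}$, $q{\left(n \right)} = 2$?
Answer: $- \frac{76602}{31} \approx -2471.0$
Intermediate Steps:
$j{\left(M,J \right)} = 9$ ($j{\left(M,J \right)} = 3 \cdot 3 = 9$)
$d{\left(F \right)} = - \frac{1}{31}$ ($d{\left(F \right)} = \frac{1}{-33 + 2} = \frac{1}{-31} = - \frac{1}{31}$)
$D = 515$ ($D = 506 + 9 = 515$)
$\left(D - 2986\right) + d{\left(9 \right)} = \left(515 - 2986\right) - \frac{1}{31} = -2471 - \frac{1}{31} = - \frac{76602}{31}$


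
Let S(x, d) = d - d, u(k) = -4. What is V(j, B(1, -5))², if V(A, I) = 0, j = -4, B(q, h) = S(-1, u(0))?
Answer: 0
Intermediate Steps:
S(x, d) = 0
B(q, h) = 0
V(j, B(1, -5))² = 0² = 0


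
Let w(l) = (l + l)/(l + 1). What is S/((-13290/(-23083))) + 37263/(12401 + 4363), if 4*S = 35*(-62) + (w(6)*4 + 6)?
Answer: -48577343447/51985164 ≈ -934.45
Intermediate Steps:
w(l) = 2*l/(1 + l) (w(l) = (2*l)/(1 + l) = 2*l/(1 + l))
S = -3775/7 (S = (35*(-62) + ((2*6/(1 + 6))*4 + 6))/4 = (-2170 + ((2*6/7)*4 + 6))/4 = (-2170 + ((2*6*(⅐))*4 + 6))/4 = (-2170 + ((12/7)*4 + 6))/4 = (-2170 + (48/7 + 6))/4 = (-2170 + 90/7)/4 = (¼)*(-15100/7) = -3775/7 ≈ -539.29)
S/((-13290/(-23083))) + 37263/(12401 + 4363) = -3775/(7*((-13290/(-23083)))) + 37263/(12401 + 4363) = -3775/(7*((-13290*(-1/23083)))) + 37263/16764 = -3775/(7*13290/23083) + 37263*(1/16764) = -3775/7*23083/13290 + 12421/5588 = -17427665/18606 + 12421/5588 = -48577343447/51985164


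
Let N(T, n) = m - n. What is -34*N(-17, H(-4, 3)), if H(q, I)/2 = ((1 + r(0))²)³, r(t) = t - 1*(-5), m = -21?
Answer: 3173322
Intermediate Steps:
r(t) = 5 + t (r(t) = t + 5 = 5 + t)
H(q, I) = 93312 (H(q, I) = 2*((1 + (5 + 0))²)³ = 2*((1 + 5)²)³ = 2*(6²)³ = 2*36³ = 2*46656 = 93312)
N(T, n) = -21 - n
-34*N(-17, H(-4, 3)) = -34*(-21 - 1*93312) = -34*(-21 - 93312) = -34*(-93333) = 3173322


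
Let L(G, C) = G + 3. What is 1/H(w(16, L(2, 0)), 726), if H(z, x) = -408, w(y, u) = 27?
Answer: -1/408 ≈ -0.0024510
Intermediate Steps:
L(G, C) = 3 + G
1/H(w(16, L(2, 0)), 726) = 1/(-408) = -1/408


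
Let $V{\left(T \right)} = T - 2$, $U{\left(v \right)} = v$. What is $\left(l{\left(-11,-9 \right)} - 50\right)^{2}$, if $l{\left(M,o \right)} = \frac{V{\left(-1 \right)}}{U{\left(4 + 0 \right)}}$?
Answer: $\frac{41209}{16} \approx 2575.6$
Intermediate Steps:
$V{\left(T \right)} = -2 + T$
$l{\left(M,o \right)} = - \frac{3}{4}$ ($l{\left(M,o \right)} = \frac{-2 - 1}{4 + 0} = - \frac{3}{4}$)
$\left(l{\left(-11,-9 \right)} - 50\right)^{2} = \left(- \frac{3}{4} - 50\right)^{2} = \left(- \frac{203}{4}\right)^{2} = \frac{41209}{16}$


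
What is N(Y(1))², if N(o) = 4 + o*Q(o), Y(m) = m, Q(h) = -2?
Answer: 4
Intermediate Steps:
N(o) = 4 - 2*o (N(o) = 4 + o*(-2) = 4 - 2*o)
N(Y(1))² = (4 - 2*1)² = (4 - 2)² = 2² = 4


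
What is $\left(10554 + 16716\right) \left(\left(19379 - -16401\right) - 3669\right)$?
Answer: $875666970$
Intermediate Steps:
$\left(10554 + 16716\right) \left(\left(19379 - -16401\right) - 3669\right) = 27270 \left(\left(19379 + 16401\right) - 3669\right) = 27270 \left(35780 - 3669\right) = 27270 \cdot 32111 = 875666970$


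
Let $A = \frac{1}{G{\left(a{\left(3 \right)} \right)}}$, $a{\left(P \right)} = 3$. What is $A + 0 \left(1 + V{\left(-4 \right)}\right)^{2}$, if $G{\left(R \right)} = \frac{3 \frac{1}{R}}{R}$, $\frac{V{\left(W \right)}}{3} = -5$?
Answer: $3$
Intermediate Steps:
$V{\left(W \right)} = -15$ ($V{\left(W \right)} = 3 \left(-5\right) = -15$)
$G{\left(R \right)} = \frac{3}{R^{2}}$
$A = 3$ ($A = \frac{1}{3 \cdot \frac{1}{9}} = \frac{1}{\frac{1}{3}} = 3$)
$A + 0 \left(1 + V{\left(-4 \right)}\right)^{2} = 3 + 0 \left(1 - 15\right)^{2} = 3 + 0 \left(-14\right)^{2} = 3 + 0 \cdot 196 = 3 + 0 = 3$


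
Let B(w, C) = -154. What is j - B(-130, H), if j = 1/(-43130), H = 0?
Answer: 6642019/43130 ≈ 154.00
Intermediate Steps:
j = -1/43130 ≈ -2.3186e-5
j - B(-130, H) = -1/43130 - 1*(-154) = -1/43130 + 154 = 6642019/43130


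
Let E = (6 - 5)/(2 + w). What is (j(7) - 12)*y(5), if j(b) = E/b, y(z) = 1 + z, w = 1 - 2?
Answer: -498/7 ≈ -71.143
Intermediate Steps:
w = -1
E = 1 (E = (6 - 5)/(2 - 1) = 1/1 = 1*1 = 1)
j(b) = 1/b
(j(7) - 12)*y(5) = (1/7 - 12)*(1 + 5) = (⅐ - 12)*6 = -83/7*6 = -498/7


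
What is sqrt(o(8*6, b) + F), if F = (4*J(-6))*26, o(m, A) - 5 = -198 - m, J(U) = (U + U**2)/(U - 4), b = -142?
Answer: I*sqrt(553) ≈ 23.516*I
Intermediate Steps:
J(U) = (U + U**2)/(-4 + U)
o(m, A) = -193 - m (o(m, A) = 5 + (-198 - m) = -193 - m)
F = -312 (F = (4*(-6*(1 - 6)/(-4 - 6)))*26 = (4*(-6*(-5)/(-10)))*26 = (4*(-6*(-1/10)*(-5)))*26 = (4*(-3))*26 = -12*26 = -312)
sqrt(o(8*6, b) + F) = sqrt((-193 - 8*6) - 312) = sqrt((-193 - 1*48) - 312) = sqrt((-193 - 48) - 312) = sqrt(-241 - 312) = sqrt(-553) = I*sqrt(553)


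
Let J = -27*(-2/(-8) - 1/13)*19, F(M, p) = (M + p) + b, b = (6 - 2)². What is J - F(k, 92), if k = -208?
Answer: 583/52 ≈ 11.212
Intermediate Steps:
b = 16 (b = 4² = 16)
F(M, p) = 16 + M + p (F(M, p) = (M + p) + 16 = 16 + M + p)
J = -4617/52 (J = -27*(-2*(-⅛) - 1*1/13)*19 = -27*(¼ - 1/13)*19 = -27*9/52*19 = -243/52*19 = -4617/52 ≈ -88.788)
J - F(k, 92) = -4617/52 - (16 - 208 + 92) = -4617/52 - 1*(-100) = -4617/52 + 100 = 583/52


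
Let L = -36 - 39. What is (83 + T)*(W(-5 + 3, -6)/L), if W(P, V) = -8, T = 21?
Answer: 832/75 ≈ 11.093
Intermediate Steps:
L = -75
(83 + T)*(W(-5 + 3, -6)/L) = (83 + 21)*(-8/(-75)) = 104*(-8*(-1/75)) = 104*(8/75) = 832/75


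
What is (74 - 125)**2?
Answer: 2601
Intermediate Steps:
(74 - 125)**2 = (-51)**2 = 2601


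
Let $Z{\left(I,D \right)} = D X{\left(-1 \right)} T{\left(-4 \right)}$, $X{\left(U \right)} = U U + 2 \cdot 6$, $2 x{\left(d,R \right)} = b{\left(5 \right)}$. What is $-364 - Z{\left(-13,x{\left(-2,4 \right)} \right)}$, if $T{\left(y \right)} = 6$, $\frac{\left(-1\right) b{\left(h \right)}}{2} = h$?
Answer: $26$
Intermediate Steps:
$b{\left(h \right)} = - 2 h$
$x{\left(d,R \right)} = -5$ ($x{\left(d,R \right)} = \frac{\left(-2\right) 5}{2} = \frac{1}{2} \left(-10\right) = -5$)
$X{\left(U \right)} = 12 + U^{2}$ ($X{\left(U \right)} = U^{2} + 12 = 12 + U^{2}$)
$Z{\left(I,D \right)} = 78 D$ ($Z{\left(I,D \right)} = D \left(12 + \left(-1\right)^{2}\right) 6 = D \left(12 + 1\right) 6 = D 13 \cdot 6 = 13 D 6 = 78 D$)
$-364 - Z{\left(-13,x{\left(-2,4 \right)} \right)} = -364 - 78 \left(-5\right) = -364 - -390 = -364 + 390 = 26$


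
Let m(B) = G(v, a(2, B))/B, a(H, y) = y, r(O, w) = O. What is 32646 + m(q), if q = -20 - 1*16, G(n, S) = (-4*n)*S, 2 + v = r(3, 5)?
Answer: 32642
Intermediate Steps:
v = 1 (v = -2 + 3 = 1)
G(n, S) = -4*S*n
q = -36 (q = -20 - 16 = -36)
m(B) = -4 (m(B) = (-4*B*1)/B = (-4*B)/B = -4)
32646 + m(q) = 32646 - 4 = 32642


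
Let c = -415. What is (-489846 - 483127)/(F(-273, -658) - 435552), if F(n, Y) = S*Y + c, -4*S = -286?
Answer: 972973/483014 ≈ 2.0144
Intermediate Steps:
S = 143/2 (S = -¼*(-286) = 143/2 ≈ 71.500)
F(n, Y) = -415 + 143*Y/2 (F(n, Y) = 143*Y/2 - 415 = -415 + 143*Y/2)
(-489846 - 483127)/(F(-273, -658) - 435552) = (-489846 - 483127)/((-415 + (143/2)*(-658)) - 435552) = -972973/((-415 - 47047) - 435552) = -972973/(-47462 - 435552) = -972973/(-483014) = -972973*(-1/483014) = 972973/483014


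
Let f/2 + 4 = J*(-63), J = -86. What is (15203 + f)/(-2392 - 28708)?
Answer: -26031/31100 ≈ -0.83701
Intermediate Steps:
f = 10828 (f = -8 + 2*(-86*(-63)) = -8 + 2*5418 = -8 + 10836 = 10828)
(15203 + f)/(-2392 - 28708) = (15203 + 10828)/(-2392 - 28708) = 26031/(-31100) = 26031*(-1/31100) = -26031/31100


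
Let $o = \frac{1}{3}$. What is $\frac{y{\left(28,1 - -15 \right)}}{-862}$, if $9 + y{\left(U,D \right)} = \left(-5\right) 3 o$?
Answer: $\frac{7}{431} \approx 0.016241$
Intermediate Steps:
$o = \frac{1}{3} \approx 0.33333$
$y{\left(U,D \right)} = -14$ ($y{\left(U,D \right)} = -9 + \left(-5\right) 3 \cdot \frac{1}{3} = -9 - 5 = -14$)
$\frac{y{\left(28,1 - -15 \right)}}{-862} = - \frac{14}{-862} = \left(-14\right) \left(- \frac{1}{862}\right) = \frac{7}{431}$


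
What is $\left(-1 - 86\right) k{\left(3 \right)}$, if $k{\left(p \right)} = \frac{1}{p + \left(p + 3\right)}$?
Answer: $- \frac{29}{3} \approx -9.6667$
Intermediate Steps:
$k{\left(p \right)} = \frac{1}{3 + 2 p}$ ($k{\left(p \right)} = \frac{1}{p + \left(3 + p\right)} = \frac{1}{3 + 2 p}$)
$\left(-1 - 86\right) k{\left(3 \right)} = \frac{-1 - 86}{3 + 2 \cdot 3} = - \frac{87}{3 + 6} = - \frac{87}{9} = \left(-87\right) \frac{1}{9} = - \frac{29}{3}$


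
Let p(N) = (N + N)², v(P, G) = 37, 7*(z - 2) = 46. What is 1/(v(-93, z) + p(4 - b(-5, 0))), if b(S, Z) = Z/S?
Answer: 1/101 ≈ 0.0099010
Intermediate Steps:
z = 60/7 (z = 2 + (⅐)*46 = 2 + 46/7 = 60/7 ≈ 8.5714)
p(N) = 4*N² (p(N) = (2*N)² = 4*N²)
1/(v(-93, z) + p(4 - b(-5, 0))) = 1/(37 + 4*(4 - 0/(-5))²) = 1/(37 + 4*(4 - 0*(-1)/5)²) = 1/(37 + 4*(4 - 1*0)²) = 1/(37 + 4*(4 + 0)²) = 1/(37 + 4*4²) = 1/(37 + 4*16) = 1/(37 + 64) = 1/101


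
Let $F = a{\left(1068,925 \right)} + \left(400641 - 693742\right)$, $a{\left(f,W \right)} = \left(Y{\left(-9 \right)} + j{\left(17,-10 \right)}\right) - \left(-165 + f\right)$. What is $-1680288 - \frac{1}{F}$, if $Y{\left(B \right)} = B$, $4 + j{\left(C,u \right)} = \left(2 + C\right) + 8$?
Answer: $- \frac{493987869119}{293990} \approx -1.6803 \cdot 10^{6}$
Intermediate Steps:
$j{\left(C,u \right)} = 6 + C$ ($j{\left(C,u \right)} = -4 + \left(\left(2 + C\right) + 8\right) = -4 + \left(10 + C\right) = 6 + C$)
$a{\left(f,W \right)} = 179 - f$ ($a{\left(f,W \right)} = \left(-9 + \left(6 + 17\right)\right) - \left(-165 + f\right) = \left(-9 + 23\right) - \left(-165 + f\right) = 14 - \left(-165 + f\right) = 179 - f$)
$F = -293990$ ($F = \left(179 - 1068\right) + \left(400641 - 693742\right) = -889 - 293101 = -293990$)
$-1680288 - \frac{1}{F} = -1680288 - \frac{1}{-293990} = -1680288 - - \frac{1}{293990} = -1680288 + \frac{1}{293990} = - \frac{493987869119}{293990}$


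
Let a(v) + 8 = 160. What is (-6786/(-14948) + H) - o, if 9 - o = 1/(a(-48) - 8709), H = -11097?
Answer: -710255403481/63955018 ≈ -11106.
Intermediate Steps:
a(v) = 152 (a(v) = -8 + 160 = 152)
o = 77014/8557 (o = 9 - 1/(152 - 8709) = 9 - 1/(-8557) = 9 - 1*(-1/8557) = 9 + 1/8557 = 77014/8557 ≈ 9.0001)
(-6786/(-14948) + H) - o = (-6786/(-14948) - 11097) - 1*77014/8557 = (-6786*(-1/14948) - 11097) - 77014/8557 = (3393/7474 - 11097) - 77014/8557 = -82935585/7474 - 77014/8557 = -710255403481/63955018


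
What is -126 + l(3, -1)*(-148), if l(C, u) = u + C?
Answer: -422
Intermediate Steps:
l(C, u) = C + u
-126 + l(3, -1)*(-148) = -126 + (3 - 1)*(-148) = -126 + 2*(-148) = -126 - 296 = -422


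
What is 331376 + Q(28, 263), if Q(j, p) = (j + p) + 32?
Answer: 331699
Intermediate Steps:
Q(j, p) = 32 + j + p
331376 + Q(28, 263) = 331376 + (32 + 28 + 263) = 331376 + 323 = 331699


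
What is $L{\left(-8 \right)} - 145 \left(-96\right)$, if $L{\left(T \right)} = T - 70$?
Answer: $13842$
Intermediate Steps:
$L{\left(T \right)} = -70 + T$
$L{\left(-8 \right)} - 145 \left(-96\right) = \left(-70 - 8\right) - 145 \left(-96\right) = -78 - -13920 = -78 + 13920 = 13842$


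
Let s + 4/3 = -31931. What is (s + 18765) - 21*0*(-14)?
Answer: -39502/3 ≈ -13167.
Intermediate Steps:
s = -95797/3 (s = -4/3 - 31931 = -95797/3 ≈ -31932.)
(s + 18765) - 21*0*(-14) = (-95797/3 + 18765) - 21*0*(-14) = -39502/3 + 0*(-14) = -39502/3 + 0 = -39502/3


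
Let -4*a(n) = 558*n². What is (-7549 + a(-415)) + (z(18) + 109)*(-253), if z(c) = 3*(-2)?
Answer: -48117991/2 ≈ -2.4059e+7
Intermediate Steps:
z(c) = -6
a(n) = -279*n²/2
(-7549 + a(-415)) + (z(18) + 109)*(-253) = (-7549 - 279/2*(-415)²) + (-6 + 109)*(-253) = (-7549 - 279/2*172225) + 103*(-253) = (-7549 - 48050775/2) - 26059 = -48065873/2 - 26059 = -48117991/2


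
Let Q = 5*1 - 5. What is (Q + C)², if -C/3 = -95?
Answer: 81225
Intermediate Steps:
C = 285 (C = -3*(-95) = 285)
Q = 0 (Q = 5 - 5 = 0)
(Q + C)² = (0 + 285)² = 285² = 81225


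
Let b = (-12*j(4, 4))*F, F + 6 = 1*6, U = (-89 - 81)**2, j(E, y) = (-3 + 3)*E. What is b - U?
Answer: -28900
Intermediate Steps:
j(E, y) = 0 (j(E, y) = 0*E = 0)
U = 28900 (U = (-170)**2 = 28900)
F = 0 (F = -6 + 1*6 = -6 + 6 = 0)
b = 0 (b = -12*0*0 = 0*0 = 0)
b - U = 0 - 1*28900 = 0 - 28900 = -28900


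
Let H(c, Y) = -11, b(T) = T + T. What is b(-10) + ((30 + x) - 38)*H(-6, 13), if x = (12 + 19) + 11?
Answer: -394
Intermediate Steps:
b(T) = 2*T
x = 42 (x = 31 + 11 = 42)
b(-10) + ((30 + x) - 38)*H(-6, 13) = 2*(-10) + ((30 + 42) - 38)*(-11) = -20 + (72 - 38)*(-11) = -20 + 34*(-11) = -20 - 374 = -394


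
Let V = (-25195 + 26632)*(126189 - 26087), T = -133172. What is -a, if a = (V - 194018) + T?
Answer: -143519384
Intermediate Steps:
V = 143846574 (V = 1437*100102 = 143846574)
a = 143519384 (a = (143846574 - 194018) - 133172 = 143652556 - 133172 = 143519384)
-a = -1*143519384 = -143519384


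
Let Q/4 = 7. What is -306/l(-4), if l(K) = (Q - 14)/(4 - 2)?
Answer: -306/7 ≈ -43.714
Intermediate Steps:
Q = 28 (Q = 4*7 = 28)
l(K) = 7 (l(K) = (28 - 14)/(4 - 2) = 14/2 = 14*(½) = 7)
-306/l(-4) = -306/7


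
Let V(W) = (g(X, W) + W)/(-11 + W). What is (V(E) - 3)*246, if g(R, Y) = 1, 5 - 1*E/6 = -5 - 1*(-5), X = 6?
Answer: -6396/19 ≈ -336.63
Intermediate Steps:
E = 30 (E = 30 - 6*(-5 - 1*(-5)) = 30 - 6*(-5 + 5) = 30 - 6*0 = 30 + 0 = 30)
V(W) = (1 + W)/(-11 + W)
(V(E) - 3)*246 = ((1 + 30)/(-11 + 30) - 3)*246 = (31/19 - 3)*246 = -26/19*246 = -6396/19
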